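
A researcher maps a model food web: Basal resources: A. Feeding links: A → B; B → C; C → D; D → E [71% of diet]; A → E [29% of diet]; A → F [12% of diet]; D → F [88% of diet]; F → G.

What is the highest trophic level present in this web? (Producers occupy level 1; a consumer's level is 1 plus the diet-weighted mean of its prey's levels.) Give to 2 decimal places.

5.64

B: 1 + 1 = 2
C: 1 + 2 = 3
D: 1 + 3 = 4
E: 1 + (0.71×4 + 0.29×1) = 4.13
F: 1 + (0.12×1 + 0.88×4) = 4.64
G: 1 + 4.64 = 5.64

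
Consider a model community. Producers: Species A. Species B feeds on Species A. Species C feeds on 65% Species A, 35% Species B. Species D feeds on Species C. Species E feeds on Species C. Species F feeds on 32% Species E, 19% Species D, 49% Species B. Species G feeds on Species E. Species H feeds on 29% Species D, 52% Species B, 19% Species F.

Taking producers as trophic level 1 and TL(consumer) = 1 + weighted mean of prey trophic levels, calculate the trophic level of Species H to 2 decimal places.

Species B: 1 + 1 = 2
Species C: 1 + (0.65×1 + 0.35×2) = 2.35
Species D: 1 + 2.35 = 3.35
Species E: 1 + 2.35 = 3.35
Species F: 1 + (0.32×3.35 + 0.19×3.35 + 0.49×2) = 3.6885
Species G: 1 + 3.35 = 4.35
Species H: 1 + (0.29×3.35 + 0.52×2 + 0.19×3.6885) = 3.712315

3.71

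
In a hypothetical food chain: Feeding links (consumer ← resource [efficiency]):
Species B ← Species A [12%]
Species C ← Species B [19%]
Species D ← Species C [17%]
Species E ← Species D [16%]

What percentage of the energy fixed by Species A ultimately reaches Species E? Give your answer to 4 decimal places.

0.0620%

Product of link efficiencies: 0.12 × 0.19 × 0.17 × 0.16 = 0.00062016
As a percentage: 0.00062016 × 100 = 0.0620%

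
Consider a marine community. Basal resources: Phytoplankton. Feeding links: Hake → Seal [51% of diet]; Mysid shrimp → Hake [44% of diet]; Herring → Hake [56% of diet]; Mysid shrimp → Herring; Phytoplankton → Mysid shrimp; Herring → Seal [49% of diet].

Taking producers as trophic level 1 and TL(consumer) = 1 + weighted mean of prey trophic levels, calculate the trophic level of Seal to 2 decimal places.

Mysid shrimp: 1 + 1 = 2
Herring: 1 + 2 = 3
Hake: 1 + (0.56×3 + 0.44×2) = 3.56
Seal: 1 + (0.49×3 + 0.51×3.56) = 4.2856

4.29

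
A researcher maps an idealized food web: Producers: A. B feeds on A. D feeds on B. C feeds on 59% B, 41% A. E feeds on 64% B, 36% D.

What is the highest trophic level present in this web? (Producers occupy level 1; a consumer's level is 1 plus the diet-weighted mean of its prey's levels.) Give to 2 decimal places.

3.36

B: 1 + 1 = 2
C: 1 + (0.59×2 + 0.41×1) = 2.59
D: 1 + 2 = 3
E: 1 + (0.64×2 + 0.36×3) = 3.36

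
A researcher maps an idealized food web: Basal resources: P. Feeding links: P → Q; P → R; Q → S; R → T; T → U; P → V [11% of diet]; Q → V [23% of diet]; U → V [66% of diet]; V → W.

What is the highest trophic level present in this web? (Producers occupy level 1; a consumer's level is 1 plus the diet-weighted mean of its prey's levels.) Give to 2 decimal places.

5.21

Q: 1 + 1 = 2
R: 1 + 1 = 2
S: 1 + 2 = 3
T: 1 + 2 = 3
U: 1 + 3 = 4
V: 1 + (0.11×1 + 0.23×2 + 0.66×4) = 4.21
W: 1 + 4.21 = 5.21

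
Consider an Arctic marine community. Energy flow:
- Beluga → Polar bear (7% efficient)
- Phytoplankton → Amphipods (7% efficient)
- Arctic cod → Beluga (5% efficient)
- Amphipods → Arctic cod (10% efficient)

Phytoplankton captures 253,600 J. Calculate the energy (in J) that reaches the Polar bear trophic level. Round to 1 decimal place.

6.2 J

Amphipods: 253600 × 0.07 = 17752 J
Arctic cod: 17752 × 0.1 = 1775.2 J
Beluga: 1775.2 × 0.05 = 88.76 J
Polar bear: 88.76 × 0.07 = 6.2132 J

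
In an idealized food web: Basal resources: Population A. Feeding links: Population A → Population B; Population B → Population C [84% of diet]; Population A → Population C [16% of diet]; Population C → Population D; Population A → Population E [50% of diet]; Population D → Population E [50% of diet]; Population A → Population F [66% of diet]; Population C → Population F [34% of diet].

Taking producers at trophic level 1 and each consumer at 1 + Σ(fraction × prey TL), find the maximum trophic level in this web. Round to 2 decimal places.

3.84

Population B: 1 + 1 = 2
Population C: 1 + (0.84×2 + 0.16×1) = 2.84
Population D: 1 + 2.84 = 3.84
Population E: 1 + (0.5×1 + 0.5×3.84) = 3.42
Population F: 1 + (0.66×1 + 0.34×2.84) = 2.6256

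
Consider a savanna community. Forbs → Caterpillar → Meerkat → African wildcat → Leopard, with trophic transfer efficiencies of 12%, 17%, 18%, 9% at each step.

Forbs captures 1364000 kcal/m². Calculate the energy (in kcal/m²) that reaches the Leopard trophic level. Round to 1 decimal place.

450.8 kcal/m²

Caterpillar: 1364000 × 0.12 = 163680 kcal/m²
Meerkat: 163680 × 0.17 = 27825.6 kcal/m²
African wildcat: 27825.6 × 0.18 = 5008.608 kcal/m²
Leopard: 5008.608 × 0.09 = 450.77472 kcal/m²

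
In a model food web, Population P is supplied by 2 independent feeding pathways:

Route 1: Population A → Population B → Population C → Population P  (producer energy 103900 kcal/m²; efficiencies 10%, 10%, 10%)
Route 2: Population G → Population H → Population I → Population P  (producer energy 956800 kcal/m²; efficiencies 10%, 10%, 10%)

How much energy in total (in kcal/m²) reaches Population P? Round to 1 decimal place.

Route 1: 103900 × 0.1 × 0.1 × 0.1 = 103.9 kcal/m²
Route 2: 956800 × 0.1 × 0.1 × 0.1 = 956.8 kcal/m²
Total at Population P: 103.9 + 956.8 = 1060.7 kcal/m²

1060.7 kcal/m²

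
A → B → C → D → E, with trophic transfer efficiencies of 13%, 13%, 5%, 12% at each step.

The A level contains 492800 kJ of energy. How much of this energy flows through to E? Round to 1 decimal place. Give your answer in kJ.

B: 492800 × 0.13 = 64064 kJ
C: 64064 × 0.13 = 8328.32 kJ
D: 8328.32 × 0.05 = 416.416 kJ
E: 416.416 × 0.12 = 49.96992 kJ

50.0 kJ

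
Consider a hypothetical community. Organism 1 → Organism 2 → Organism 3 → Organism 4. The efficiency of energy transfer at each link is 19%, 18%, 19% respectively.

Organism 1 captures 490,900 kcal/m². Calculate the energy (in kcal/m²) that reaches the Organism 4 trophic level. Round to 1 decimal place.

3189.9 kcal/m²

Organism 2: 490900 × 0.19 = 93271 kcal/m²
Organism 3: 93271 × 0.18 = 16788.78 kcal/m²
Organism 4: 16788.78 × 0.19 = 3189.8682 kcal/m²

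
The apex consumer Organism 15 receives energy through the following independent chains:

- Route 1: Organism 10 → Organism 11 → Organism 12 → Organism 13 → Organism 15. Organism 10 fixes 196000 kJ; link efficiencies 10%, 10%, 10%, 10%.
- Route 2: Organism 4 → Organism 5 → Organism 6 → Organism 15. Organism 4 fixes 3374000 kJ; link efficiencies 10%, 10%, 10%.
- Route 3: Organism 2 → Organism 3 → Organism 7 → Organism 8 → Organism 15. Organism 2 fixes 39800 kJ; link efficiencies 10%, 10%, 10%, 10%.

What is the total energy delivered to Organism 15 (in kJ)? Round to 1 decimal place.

3397.6 kJ

Route 1: 196000 × 0.1 × 0.1 × 0.1 × 0.1 = 19.6 kJ
Route 2: 3374000 × 0.1 × 0.1 × 0.1 = 3374 kJ
Route 3: 39800 × 0.1 × 0.1 × 0.1 × 0.1 = 3.98 kJ
Total at Organism 15: 19.6 + 3374 + 3.98 = 3397.58 kJ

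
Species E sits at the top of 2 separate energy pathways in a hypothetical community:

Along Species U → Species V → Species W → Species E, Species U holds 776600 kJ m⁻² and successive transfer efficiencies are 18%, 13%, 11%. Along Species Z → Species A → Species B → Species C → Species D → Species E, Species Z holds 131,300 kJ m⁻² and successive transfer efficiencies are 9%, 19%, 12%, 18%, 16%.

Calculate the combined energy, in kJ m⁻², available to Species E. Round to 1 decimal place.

2006.7 kJ m⁻²

Via Species U: 776600 × 0.18 × 0.13 × 0.11 = 1998.9684 kJ m⁻²
Via Species Z: 131300 × 0.09 × 0.19 × 0.12 × 0.18 × 0.16 = 7.75951488 kJ m⁻²
Total at Species E: 1998.9684 + 7.75951488 = 2006.72791488 kJ m⁻²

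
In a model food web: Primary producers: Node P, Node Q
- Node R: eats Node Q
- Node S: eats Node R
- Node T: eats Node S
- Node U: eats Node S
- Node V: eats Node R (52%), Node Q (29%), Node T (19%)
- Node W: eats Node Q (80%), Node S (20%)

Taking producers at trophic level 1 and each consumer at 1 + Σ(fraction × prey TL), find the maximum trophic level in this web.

4

Node R: 1 + 1 = 2
Node S: 1 + 2 = 3
Node T: 1 + 3 = 4
Node U: 1 + 3 = 4
Node V: 1 + (0.52×2 + 0.29×1 + 0.19×4) = 3.09
Node W: 1 + (0.8×1 + 0.2×3) = 2.4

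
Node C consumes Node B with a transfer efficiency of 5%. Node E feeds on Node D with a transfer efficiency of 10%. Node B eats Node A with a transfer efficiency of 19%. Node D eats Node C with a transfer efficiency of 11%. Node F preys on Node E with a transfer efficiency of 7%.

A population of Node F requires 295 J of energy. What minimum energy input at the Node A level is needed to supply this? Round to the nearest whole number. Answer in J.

Cumulative transfer efficiency: 0.19 × 0.05 × 0.11 × 0.1 × 0.07 = 0.000007315
Node A energy = 295 / 0.000007315 = 40328093 J

40328093 J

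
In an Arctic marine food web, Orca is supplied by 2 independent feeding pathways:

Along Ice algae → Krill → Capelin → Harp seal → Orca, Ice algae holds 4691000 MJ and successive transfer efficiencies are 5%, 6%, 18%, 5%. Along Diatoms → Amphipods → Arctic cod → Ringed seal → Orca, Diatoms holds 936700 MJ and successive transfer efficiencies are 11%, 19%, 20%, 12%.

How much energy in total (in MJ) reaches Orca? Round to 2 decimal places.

Via Ice algae: 4691000 × 0.05 × 0.06 × 0.18 × 0.05 = 126.657 MJ
Via Diatoms: 936700 × 0.11 × 0.19 × 0.2 × 0.12 = 469.84872 MJ
Total at Orca: 126.657 + 469.84872 = 596.50572 MJ

596.51 MJ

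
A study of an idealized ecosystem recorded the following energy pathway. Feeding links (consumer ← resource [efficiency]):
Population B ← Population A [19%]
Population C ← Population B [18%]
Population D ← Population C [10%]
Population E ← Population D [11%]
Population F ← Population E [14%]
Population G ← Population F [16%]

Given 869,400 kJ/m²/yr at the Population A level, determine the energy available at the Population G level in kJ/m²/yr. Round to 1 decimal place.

Population B: 869400 × 0.19 = 165186 kJ/m²/yr
Population C: 165186 × 0.18 = 29733.48 kJ/m²/yr
Population D: 29733.48 × 0.1 = 2973.348 kJ/m²/yr
Population E: 2973.348 × 0.11 = 327.06828 kJ/m²/yr
Population F: 327.06828 × 0.14 = 45.7895592 kJ/m²/yr
Population G: 45.7895592 × 0.16 = 7.326329472 kJ/m²/yr

7.3 kJ/m²/yr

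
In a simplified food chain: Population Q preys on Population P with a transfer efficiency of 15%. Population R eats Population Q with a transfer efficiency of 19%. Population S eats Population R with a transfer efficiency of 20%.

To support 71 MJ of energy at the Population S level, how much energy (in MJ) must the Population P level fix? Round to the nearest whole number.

12456 MJ

Cumulative transfer efficiency: 0.15 × 0.19 × 0.2 = 0.0057
Population P energy = 71 / 0.0057 = 12456 MJ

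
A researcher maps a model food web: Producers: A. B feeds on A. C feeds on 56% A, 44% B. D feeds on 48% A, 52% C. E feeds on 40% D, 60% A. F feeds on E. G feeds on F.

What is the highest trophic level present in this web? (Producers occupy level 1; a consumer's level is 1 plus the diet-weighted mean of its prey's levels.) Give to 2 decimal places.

4.70

B: 1 + 1 = 2
C: 1 + (0.56×1 + 0.44×2) = 2.44
D: 1 + (0.48×1 + 0.52×2.44) = 2.7488
E: 1 + (0.4×2.7488 + 0.6×1) = 2.69952
F: 1 + 2.69952 = 3.69952
G: 1 + 3.69952 = 4.69952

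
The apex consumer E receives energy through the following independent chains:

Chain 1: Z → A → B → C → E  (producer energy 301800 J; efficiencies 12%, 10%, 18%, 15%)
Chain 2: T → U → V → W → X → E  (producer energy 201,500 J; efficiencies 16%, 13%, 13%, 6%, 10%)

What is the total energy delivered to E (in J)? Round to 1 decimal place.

Chain 1: 301800 × 0.12 × 0.1 × 0.18 × 0.15 = 97.7832 J
Chain 2: 201500 × 0.16 × 0.13 × 0.13 × 0.06 × 0.1 = 3.269136 J
Total at E: 97.7832 + 3.269136 = 101.052336 J

101.1 J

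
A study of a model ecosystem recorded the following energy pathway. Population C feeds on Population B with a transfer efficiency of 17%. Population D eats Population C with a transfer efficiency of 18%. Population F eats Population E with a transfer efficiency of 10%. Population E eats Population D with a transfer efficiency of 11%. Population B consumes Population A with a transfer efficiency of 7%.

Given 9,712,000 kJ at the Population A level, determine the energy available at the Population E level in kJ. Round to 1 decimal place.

Population B: 9712000 × 0.07 = 679840 kJ
Population C: 679840 × 0.17 = 115572.8 kJ
Population D: 115572.8 × 0.18 = 20803.104 kJ
Population E: 20803.104 × 0.11 = 2288.34144 kJ

2288.3 kJ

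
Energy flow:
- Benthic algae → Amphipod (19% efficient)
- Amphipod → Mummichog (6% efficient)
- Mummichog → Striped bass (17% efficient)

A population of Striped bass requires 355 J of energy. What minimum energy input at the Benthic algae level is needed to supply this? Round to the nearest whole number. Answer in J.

Cumulative transfer efficiency: 0.19 × 0.06 × 0.17 = 0.001938
Benthic algae energy = 355 / 0.001938 = 183179 J

183179 J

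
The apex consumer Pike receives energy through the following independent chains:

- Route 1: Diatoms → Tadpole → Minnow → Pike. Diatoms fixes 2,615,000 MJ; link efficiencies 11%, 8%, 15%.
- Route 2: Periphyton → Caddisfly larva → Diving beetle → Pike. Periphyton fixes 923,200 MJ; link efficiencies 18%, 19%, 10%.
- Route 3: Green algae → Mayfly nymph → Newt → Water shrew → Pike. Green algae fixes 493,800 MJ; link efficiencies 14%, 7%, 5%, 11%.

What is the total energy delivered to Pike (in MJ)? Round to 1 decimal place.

Route 1: 2615000 × 0.11 × 0.08 × 0.15 = 3451.8 MJ
Route 2: 923200 × 0.18 × 0.19 × 0.1 = 3157.344 MJ
Route 3: 493800 × 0.14 × 0.07 × 0.05 × 0.11 = 26.61582 MJ
Total at Pike: 3451.8 + 3157.344 + 26.61582 = 6635.75982 MJ

6635.8 MJ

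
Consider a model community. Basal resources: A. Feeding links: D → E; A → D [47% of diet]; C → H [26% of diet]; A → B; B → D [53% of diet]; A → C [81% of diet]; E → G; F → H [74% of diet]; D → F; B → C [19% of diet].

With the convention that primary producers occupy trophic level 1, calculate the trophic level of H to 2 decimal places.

4.18

B: 1 + 1 = 2
C: 1 + (0.19×2 + 0.81×1) = 2.19
D: 1 + (0.53×2 + 0.47×1) = 2.53
E: 1 + 2.53 = 3.53
F: 1 + 2.53 = 3.53
G: 1 + 3.53 = 4.53
H: 1 + (0.74×3.53 + 0.26×2.19) = 4.1816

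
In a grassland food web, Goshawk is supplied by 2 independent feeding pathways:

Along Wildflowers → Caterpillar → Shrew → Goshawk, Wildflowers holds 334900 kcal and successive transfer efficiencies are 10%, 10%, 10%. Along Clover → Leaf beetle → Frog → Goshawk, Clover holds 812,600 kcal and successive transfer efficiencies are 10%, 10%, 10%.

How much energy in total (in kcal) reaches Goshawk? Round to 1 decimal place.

1147.5 kcal

Via Wildflowers: 334900 × 0.1 × 0.1 × 0.1 = 334.9 kcal
Via Clover: 812600 × 0.1 × 0.1 × 0.1 = 812.6 kcal
Total at Goshawk: 334.9 + 812.6 = 1147.5 kcal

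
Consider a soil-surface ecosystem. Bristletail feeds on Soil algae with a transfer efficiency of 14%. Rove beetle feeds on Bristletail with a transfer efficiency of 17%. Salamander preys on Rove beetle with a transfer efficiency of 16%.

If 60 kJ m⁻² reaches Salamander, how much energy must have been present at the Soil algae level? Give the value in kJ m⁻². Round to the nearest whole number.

15756 kJ m⁻²

Cumulative transfer efficiency: 0.14 × 0.17 × 0.16 = 0.003808
Soil algae energy = 60 / 0.003808 = 15756 kJ m⁻²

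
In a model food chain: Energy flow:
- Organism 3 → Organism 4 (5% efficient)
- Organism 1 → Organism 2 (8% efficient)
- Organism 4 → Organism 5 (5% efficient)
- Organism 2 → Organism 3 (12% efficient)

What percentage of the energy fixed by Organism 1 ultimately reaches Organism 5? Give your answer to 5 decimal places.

Product of link efficiencies: 0.08 × 0.12 × 0.05 × 0.05 = 0.000024
As a percentage: 0.000024 × 100 = 0.00240%

0.00240%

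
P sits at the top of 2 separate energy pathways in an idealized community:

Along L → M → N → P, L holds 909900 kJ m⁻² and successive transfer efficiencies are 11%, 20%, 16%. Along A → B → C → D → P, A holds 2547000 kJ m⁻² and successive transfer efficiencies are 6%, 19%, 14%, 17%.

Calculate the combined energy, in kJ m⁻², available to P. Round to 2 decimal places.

Via L: 909900 × 0.11 × 0.2 × 0.16 = 3202.848 kJ m⁻²
Via A: 2547000 × 0.06 × 0.19 × 0.14 × 0.17 = 691.05204 kJ m⁻²
Total at P: 3202.848 + 691.05204 = 3893.90004 kJ m⁻²

3893.90 kJ m⁻²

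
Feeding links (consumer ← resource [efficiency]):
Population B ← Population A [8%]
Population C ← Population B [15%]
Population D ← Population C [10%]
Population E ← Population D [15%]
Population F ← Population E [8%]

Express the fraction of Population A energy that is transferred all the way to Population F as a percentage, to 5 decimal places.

Product of link efficiencies: 0.08 × 0.15 × 0.1 × 0.15 × 0.08 = 0.0000144
As a percentage: 0.0000144 × 100 = 0.00144%

0.00144%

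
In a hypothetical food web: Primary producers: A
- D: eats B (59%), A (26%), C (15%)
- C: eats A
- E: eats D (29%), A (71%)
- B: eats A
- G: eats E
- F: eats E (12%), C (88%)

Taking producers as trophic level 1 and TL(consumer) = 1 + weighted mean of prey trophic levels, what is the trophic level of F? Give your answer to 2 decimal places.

3.06

B: 1 + 1 = 2
C: 1 + 1 = 2
D: 1 + (0.59×2 + 0.26×1 + 0.15×2) = 2.74
E: 1 + (0.29×2.74 + 0.71×1) = 2.5046
F: 1 + (0.12×2.5046 + 0.88×2) = 3.060552
G: 1 + 2.5046 = 3.5046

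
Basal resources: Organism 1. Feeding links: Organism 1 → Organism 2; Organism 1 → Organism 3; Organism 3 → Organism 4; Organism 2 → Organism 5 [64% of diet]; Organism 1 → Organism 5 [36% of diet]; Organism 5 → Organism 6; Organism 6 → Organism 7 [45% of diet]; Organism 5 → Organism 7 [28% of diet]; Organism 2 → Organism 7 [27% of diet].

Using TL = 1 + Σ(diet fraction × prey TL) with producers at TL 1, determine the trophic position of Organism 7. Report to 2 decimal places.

3.92

Organism 2: 1 + 1 = 2
Organism 3: 1 + 1 = 2
Organism 4: 1 + 2 = 3
Organism 5: 1 + (0.64×2 + 0.36×1) = 2.64
Organism 6: 1 + 2.64 = 3.64
Organism 7: 1 + (0.45×3.64 + 0.28×2.64 + 0.27×2) = 3.9172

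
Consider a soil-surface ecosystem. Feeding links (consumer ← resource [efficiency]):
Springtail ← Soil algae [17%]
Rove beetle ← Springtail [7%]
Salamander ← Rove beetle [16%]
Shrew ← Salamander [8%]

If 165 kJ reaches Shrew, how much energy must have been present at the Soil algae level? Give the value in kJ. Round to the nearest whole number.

Cumulative transfer efficiency: 0.17 × 0.07 × 0.16 × 0.08 = 0.00015232
Soil algae energy = 165 / 0.00015232 = 1083246 kJ

1083246 kJ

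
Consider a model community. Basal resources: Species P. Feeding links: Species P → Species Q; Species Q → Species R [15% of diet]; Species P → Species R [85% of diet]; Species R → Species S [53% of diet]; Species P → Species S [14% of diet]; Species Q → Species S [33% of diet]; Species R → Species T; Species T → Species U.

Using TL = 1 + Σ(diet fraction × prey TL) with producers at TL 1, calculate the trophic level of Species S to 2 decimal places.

Species Q: 1 + 1 = 2
Species R: 1 + (0.15×2 + 0.85×1) = 2.15
Species S: 1 + (0.53×2.15 + 0.14×1 + 0.33×2) = 2.9395
Species T: 1 + 2.15 = 3.15
Species U: 1 + 3.15 = 4.15

2.94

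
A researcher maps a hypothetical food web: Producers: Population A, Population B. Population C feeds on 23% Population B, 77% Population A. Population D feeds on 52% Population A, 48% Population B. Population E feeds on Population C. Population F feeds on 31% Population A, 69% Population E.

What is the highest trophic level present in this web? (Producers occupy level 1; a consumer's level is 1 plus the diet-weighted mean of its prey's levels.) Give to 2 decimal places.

3.38

Population C: 1 + (0.23×1 + 0.77×1) = 2
Population D: 1 + (0.52×1 + 0.48×1) = 2
Population E: 1 + 2 = 3
Population F: 1 + (0.31×1 + 0.69×3) = 3.38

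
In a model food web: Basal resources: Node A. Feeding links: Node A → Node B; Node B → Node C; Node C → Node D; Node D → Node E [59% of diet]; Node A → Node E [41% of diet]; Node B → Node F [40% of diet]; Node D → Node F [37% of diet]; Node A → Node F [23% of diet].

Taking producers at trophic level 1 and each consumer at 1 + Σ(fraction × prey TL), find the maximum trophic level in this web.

4

Node B: 1 + 1 = 2
Node C: 1 + 2 = 3
Node D: 1 + 3 = 4
Node E: 1 + (0.59×4 + 0.41×1) = 3.77
Node F: 1 + (0.4×2 + 0.37×4 + 0.23×1) = 3.51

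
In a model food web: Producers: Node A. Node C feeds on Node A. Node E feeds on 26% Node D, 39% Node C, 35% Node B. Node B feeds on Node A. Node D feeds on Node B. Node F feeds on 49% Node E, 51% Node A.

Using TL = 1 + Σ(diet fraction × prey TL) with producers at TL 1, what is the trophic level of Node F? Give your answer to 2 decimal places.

Node B: 1 + 1 = 2
Node C: 1 + 1 = 2
Node D: 1 + 2 = 3
Node E: 1 + (0.26×3 + 0.39×2 + 0.35×2) = 3.26
Node F: 1 + (0.49×3.26 + 0.51×1) = 3.1074

3.11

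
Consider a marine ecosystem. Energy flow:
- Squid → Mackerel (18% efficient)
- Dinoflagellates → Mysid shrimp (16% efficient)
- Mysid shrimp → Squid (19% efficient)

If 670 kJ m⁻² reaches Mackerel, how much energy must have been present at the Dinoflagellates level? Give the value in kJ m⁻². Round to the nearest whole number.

Cumulative transfer efficiency: 0.16 × 0.19 × 0.18 = 0.005472
Dinoflagellates energy = 670 / 0.005472 = 122442 kJ m⁻²

122442 kJ m⁻²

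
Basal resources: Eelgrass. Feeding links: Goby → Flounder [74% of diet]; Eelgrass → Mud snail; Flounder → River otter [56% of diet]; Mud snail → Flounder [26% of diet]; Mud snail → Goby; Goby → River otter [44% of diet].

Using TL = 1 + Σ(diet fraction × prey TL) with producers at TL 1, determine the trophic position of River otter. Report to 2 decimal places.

Mud snail: 1 + 1 = 2
Goby: 1 + 2 = 3
Flounder: 1 + (0.74×3 + 0.26×2) = 3.74
River otter: 1 + (0.56×3.74 + 0.44×3) = 4.4144

4.41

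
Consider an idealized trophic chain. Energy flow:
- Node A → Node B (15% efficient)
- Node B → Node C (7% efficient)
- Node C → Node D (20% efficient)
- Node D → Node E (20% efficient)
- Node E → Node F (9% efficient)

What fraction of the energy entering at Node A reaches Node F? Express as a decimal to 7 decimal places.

Product of link efficiencies: 0.15 × 0.07 × 0.2 × 0.2 × 0.09 = 0.0000378

0.0000378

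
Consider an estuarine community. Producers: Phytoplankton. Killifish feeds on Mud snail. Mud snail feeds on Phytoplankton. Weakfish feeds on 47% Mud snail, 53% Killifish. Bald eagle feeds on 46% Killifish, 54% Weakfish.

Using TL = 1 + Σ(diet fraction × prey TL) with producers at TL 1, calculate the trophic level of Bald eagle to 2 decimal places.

Mud snail: 1 + 1 = 2
Killifish: 1 + 2 = 3
Weakfish: 1 + (0.47×2 + 0.53×3) = 3.53
Bald eagle: 1 + (0.46×3 + 0.54×3.53) = 4.2862

4.29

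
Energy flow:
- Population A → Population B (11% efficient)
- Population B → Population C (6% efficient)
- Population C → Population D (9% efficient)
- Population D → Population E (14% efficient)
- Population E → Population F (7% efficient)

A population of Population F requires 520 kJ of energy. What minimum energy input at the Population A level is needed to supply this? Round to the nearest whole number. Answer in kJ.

Cumulative transfer efficiency: 0.11 × 0.06 × 0.09 × 0.14 × 0.07 = 0.0000058212
Population A energy = 520 / 0.0000058212 = 89328661 kJ

89328661 kJ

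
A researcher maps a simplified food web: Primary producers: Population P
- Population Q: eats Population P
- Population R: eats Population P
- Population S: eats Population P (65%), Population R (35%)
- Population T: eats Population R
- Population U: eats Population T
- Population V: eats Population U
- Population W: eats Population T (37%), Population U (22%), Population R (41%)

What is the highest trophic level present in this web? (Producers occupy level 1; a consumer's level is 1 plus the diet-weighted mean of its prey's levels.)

5

Population Q: 1 + 1 = 2
Population R: 1 + 1 = 2
Population S: 1 + (0.65×1 + 0.35×2) = 2.35
Population T: 1 + 2 = 3
Population U: 1 + 3 = 4
Population V: 1 + 4 = 5
Population W: 1 + (0.37×3 + 0.22×4 + 0.41×2) = 3.81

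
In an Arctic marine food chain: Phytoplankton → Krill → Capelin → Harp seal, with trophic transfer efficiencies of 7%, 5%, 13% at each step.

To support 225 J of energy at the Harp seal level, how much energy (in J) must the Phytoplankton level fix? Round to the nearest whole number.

494505 J

Cumulative transfer efficiency: 0.07 × 0.05 × 0.13 = 0.000455
Phytoplankton energy = 225 / 0.000455 = 494505 J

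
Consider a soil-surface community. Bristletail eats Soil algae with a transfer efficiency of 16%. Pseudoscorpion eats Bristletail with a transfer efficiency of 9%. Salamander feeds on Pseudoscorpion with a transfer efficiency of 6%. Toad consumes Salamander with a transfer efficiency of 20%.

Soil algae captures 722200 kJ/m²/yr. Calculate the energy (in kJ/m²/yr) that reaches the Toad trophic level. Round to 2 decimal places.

Bristletail: 722200 × 0.16 = 115552 kJ/m²/yr
Pseudoscorpion: 115552 × 0.09 = 10399.68 kJ/m²/yr
Salamander: 10399.68 × 0.06 = 623.9808 kJ/m²/yr
Toad: 623.9808 × 0.2 = 124.79616 kJ/m²/yr

124.80 kJ/m²/yr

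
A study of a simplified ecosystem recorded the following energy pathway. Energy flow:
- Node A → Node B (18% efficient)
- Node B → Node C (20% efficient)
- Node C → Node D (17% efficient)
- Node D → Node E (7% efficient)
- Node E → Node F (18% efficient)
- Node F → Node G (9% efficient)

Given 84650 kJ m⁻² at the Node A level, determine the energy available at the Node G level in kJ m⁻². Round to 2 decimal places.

0.59 kJ m⁻²

Node B: 84650 × 0.18 = 15237 kJ m⁻²
Node C: 15237 × 0.2 = 3047.4 kJ m⁻²
Node D: 3047.4 × 0.17 = 518.058 kJ m⁻²
Node E: 518.058 × 0.07 = 36.26406 kJ m⁻²
Node F: 36.26406 × 0.18 = 6.5275308 kJ m⁻²
Node G: 6.5275308 × 0.09 = 0.587477772 kJ m⁻²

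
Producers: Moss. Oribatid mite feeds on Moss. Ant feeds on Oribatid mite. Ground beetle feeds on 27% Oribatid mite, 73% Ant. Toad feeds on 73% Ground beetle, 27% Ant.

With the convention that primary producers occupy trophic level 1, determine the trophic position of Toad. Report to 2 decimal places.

4.53

Oribatid mite: 1 + 1 = 2
Ant: 1 + 2 = 3
Ground beetle: 1 + (0.27×2 + 0.73×3) = 3.73
Toad: 1 + (0.73×3.73 + 0.27×3) = 4.5329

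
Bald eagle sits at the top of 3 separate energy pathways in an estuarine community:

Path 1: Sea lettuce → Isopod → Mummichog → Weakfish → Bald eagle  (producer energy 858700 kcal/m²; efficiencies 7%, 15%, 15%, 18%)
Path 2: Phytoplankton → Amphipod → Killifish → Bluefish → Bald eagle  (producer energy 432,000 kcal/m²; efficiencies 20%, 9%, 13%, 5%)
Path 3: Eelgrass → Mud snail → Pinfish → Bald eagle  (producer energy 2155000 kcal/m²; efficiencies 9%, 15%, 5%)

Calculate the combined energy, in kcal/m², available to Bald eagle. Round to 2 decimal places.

1748.61 kcal/m²

Path 1: 858700 × 0.07 × 0.15 × 0.15 × 0.18 = 243.44145 kcal/m²
Path 2: 432000 × 0.2 × 0.09 × 0.13 × 0.05 = 50.544 kcal/m²
Path 3: 2155000 × 0.09 × 0.15 × 0.05 = 1454.625 kcal/m²
Total at Bald eagle: 243.44145 + 50.544 + 1454.625 = 1748.61045 kcal/m²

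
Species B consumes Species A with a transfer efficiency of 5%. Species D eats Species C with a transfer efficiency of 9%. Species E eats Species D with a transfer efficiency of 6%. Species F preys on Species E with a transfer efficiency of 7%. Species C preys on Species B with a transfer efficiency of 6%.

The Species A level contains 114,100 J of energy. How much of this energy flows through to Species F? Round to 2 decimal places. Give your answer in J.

Species B: 114100 × 0.05 = 5705 J
Species C: 5705 × 0.06 = 342.3 J
Species D: 342.3 × 0.09 = 30.807 J
Species E: 30.807 × 0.06 = 1.84842 J
Species F: 1.84842 × 0.07 = 0.1293894 J

0.13 J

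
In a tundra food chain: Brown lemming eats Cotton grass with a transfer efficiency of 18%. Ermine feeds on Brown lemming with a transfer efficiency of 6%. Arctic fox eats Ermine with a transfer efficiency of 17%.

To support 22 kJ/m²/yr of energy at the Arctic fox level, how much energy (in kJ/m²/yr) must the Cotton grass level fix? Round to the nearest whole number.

Cumulative transfer efficiency: 0.18 × 0.06 × 0.17 = 0.001836
Cotton grass energy = 22 / 0.001836 = 11983 kJ/m²/yr

11983 kJ/m²/yr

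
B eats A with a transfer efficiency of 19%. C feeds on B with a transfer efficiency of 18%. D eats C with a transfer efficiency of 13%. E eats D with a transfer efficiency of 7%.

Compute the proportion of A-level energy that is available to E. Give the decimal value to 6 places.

0.000311

Product of link efficiencies: 0.19 × 0.18 × 0.13 × 0.07 = 0.00031122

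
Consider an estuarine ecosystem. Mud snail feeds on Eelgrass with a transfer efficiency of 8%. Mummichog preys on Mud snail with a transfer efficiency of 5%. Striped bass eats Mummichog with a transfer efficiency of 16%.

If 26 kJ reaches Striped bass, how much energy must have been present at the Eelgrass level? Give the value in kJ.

Cumulative transfer efficiency: 0.08 × 0.05 × 0.16 = 0.00064
Eelgrass energy = 26 / 0.00064 = 40625 kJ

40625 kJ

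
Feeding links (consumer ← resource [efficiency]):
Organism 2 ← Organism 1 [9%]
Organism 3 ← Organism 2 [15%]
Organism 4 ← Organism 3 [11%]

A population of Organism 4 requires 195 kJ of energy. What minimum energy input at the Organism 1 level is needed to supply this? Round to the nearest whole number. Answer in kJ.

Cumulative transfer efficiency: 0.09 × 0.15 × 0.11 = 0.001485
Organism 1 energy = 195 / 0.001485 = 131313 kJ

131313 kJ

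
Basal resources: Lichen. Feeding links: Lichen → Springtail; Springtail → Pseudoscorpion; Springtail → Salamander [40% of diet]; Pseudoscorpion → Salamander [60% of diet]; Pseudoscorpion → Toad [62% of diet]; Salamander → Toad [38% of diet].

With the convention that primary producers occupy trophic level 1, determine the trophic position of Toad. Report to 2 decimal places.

4.23

Springtail: 1 + 1 = 2
Pseudoscorpion: 1 + 2 = 3
Salamander: 1 + (0.4×2 + 0.6×3) = 3.6
Toad: 1 + (0.62×3 + 0.38×3.6) = 4.228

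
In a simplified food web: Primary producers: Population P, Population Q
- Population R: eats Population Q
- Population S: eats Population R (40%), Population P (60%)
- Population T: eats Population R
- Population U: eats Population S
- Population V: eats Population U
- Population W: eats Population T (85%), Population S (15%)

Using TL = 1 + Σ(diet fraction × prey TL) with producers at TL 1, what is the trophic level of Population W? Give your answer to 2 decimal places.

Population R: 1 + 1 = 2
Population S: 1 + (0.4×2 + 0.6×1) = 2.4
Population T: 1 + 2 = 3
Population U: 1 + 2.4 = 3.4
Population V: 1 + 3.4 = 4.4
Population W: 1 + (0.85×3 + 0.15×2.4) = 3.91

3.91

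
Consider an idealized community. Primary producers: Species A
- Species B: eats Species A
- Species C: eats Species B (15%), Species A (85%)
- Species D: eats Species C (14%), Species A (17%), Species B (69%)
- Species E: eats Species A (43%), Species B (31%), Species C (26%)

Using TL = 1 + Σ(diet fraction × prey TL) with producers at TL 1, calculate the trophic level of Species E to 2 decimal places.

2.61

Species B: 1 + 1 = 2
Species C: 1 + (0.15×2 + 0.85×1) = 2.15
Species D: 1 + (0.14×2.15 + 0.17×1 + 0.69×2) = 2.851
Species E: 1 + (0.43×1 + 0.31×2 + 0.26×2.15) = 2.609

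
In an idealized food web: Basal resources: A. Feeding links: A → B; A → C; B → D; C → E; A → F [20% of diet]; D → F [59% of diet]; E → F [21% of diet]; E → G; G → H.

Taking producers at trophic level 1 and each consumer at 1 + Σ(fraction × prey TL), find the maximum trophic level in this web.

B: 1 + 1 = 2
C: 1 + 1 = 2
D: 1 + 2 = 3
E: 1 + 2 = 3
F: 1 + (0.2×1 + 0.59×3 + 0.21×3) = 3.6
G: 1 + 3 = 4
H: 1 + 4 = 5

5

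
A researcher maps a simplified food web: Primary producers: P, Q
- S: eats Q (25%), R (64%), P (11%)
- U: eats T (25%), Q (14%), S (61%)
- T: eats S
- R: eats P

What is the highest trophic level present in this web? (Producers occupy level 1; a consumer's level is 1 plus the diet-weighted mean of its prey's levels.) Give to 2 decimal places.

R: 1 + 1 = 2
S: 1 + (0.25×1 + 0.64×2 + 0.11×1) = 2.64
T: 1 + 2.64 = 3.64
U: 1 + (0.25×3.64 + 0.14×1 + 0.61×2.64) = 3.6604

3.66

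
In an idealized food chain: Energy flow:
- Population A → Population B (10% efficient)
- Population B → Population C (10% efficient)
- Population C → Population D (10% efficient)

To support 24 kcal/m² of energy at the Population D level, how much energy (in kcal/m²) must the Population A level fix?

Cumulative transfer efficiency: 0.1 × 0.1 × 0.1 = 0.001
Population A energy = 24 / 0.001 = 24000 kcal/m²

24000 kcal/m²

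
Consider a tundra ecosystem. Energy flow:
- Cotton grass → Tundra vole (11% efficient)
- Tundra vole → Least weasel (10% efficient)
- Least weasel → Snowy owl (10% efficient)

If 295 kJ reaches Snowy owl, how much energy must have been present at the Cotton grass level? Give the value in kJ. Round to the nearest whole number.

Cumulative transfer efficiency: 0.11 × 0.1 × 0.1 = 0.0011
Cotton grass energy = 295 / 0.0011 = 268182 kJ

268182 kJ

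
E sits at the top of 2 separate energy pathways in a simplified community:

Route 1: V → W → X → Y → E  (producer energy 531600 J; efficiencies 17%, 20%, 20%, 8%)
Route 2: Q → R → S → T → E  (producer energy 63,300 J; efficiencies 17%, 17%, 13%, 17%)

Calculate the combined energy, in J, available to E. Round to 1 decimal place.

329.6 J

Route 1: 531600 × 0.17 × 0.2 × 0.2 × 0.08 = 289.1904 J
Route 2: 63300 × 0.17 × 0.17 × 0.13 × 0.17 = 40.429077 J
Total at E: 289.1904 + 40.429077 = 329.619477 J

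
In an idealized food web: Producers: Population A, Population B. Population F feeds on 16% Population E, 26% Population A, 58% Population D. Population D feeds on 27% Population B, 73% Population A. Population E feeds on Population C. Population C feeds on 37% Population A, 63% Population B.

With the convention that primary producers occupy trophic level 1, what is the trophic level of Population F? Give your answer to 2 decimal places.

2.90

Population C: 1 + (0.37×1 + 0.63×1) = 2
Population D: 1 + (0.27×1 + 0.73×1) = 2
Population E: 1 + 2 = 3
Population F: 1 + (0.16×3 + 0.26×1 + 0.58×2) = 2.9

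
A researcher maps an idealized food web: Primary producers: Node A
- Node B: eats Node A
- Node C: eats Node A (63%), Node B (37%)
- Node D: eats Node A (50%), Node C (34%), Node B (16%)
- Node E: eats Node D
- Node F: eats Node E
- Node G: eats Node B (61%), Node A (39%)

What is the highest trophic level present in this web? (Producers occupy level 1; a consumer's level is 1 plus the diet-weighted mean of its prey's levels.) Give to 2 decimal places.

Node B: 1 + 1 = 2
Node C: 1 + (0.63×1 + 0.37×2) = 2.37
Node D: 1 + (0.5×1 + 0.34×2.37 + 0.16×2) = 2.6258
Node E: 1 + 2.6258 = 3.6258
Node F: 1 + 3.6258 = 4.6258
Node G: 1 + (0.61×2 + 0.39×1) = 2.61

4.63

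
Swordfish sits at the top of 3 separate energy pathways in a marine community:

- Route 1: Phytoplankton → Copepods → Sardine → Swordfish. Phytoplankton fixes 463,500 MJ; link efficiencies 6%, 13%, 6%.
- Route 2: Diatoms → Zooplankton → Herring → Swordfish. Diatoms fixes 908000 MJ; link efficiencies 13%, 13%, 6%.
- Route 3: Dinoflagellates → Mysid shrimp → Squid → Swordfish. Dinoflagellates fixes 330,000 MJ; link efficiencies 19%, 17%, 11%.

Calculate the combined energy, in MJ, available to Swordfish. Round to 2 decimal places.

Route 1: 463500 × 0.06 × 0.13 × 0.06 = 216.918 MJ
Route 2: 908000 × 0.13 × 0.13 × 0.06 = 920.712 MJ
Route 3: 330000 × 0.19 × 0.17 × 0.11 = 1172.49 MJ
Total at Swordfish: 216.918 + 920.712 + 1172.49 = 2310.12 MJ

2310.12 MJ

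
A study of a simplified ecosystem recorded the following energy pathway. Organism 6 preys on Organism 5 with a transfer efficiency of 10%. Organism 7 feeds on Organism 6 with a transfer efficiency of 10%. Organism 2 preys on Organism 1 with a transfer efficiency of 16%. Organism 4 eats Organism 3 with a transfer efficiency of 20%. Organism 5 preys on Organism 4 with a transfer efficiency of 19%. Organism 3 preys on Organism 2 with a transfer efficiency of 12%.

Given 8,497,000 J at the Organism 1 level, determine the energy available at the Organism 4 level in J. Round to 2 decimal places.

32628.48 J

Organism 2: 8497000 × 0.16 = 1359520 J
Organism 3: 1359520 × 0.12 = 163142.4 J
Organism 4: 163142.4 × 0.2 = 32628.48 J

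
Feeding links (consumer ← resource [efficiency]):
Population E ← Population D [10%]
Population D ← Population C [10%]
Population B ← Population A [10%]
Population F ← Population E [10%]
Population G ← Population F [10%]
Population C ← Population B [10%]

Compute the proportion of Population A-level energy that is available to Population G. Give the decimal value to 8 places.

Product of link efficiencies: 0.1 × 0.1 × 0.1 × 0.1 × 0.1 × 0.1 = 0.000001

0.00000100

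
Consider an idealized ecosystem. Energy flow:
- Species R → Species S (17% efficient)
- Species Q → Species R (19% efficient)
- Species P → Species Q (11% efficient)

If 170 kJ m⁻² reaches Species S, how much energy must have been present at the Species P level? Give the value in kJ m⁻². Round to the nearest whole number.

47847 kJ m⁻²

Cumulative transfer efficiency: 0.11 × 0.19 × 0.17 = 0.003553
Species P energy = 170 / 0.003553 = 47847 kJ m⁻²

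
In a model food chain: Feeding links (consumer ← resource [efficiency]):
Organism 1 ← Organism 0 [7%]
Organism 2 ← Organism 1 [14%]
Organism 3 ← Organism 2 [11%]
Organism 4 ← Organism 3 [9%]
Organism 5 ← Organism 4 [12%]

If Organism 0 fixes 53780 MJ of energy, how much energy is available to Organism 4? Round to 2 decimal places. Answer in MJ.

Organism 1: 53780 × 0.07 = 3764.6 MJ
Organism 2: 3764.6 × 0.14 = 527.044 MJ
Organism 3: 527.044 × 0.11 = 57.97484 MJ
Organism 4: 57.97484 × 0.09 = 5.2177356 MJ

5.22 MJ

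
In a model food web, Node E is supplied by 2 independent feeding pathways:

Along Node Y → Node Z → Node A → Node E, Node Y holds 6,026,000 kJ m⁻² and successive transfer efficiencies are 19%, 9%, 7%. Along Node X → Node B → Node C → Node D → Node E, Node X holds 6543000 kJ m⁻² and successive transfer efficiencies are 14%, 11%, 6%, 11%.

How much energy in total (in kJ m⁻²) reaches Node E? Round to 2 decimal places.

7878.15 kJ m⁻²

Via Node Y: 6026000 × 0.19 × 0.09 × 0.07 = 7213.122 kJ m⁻²
Via Node X: 6543000 × 0.14 × 0.11 × 0.06 × 0.11 = 665.03052 kJ m⁻²
Total at Node E: 7213.122 + 665.03052 = 7878.15252 kJ m⁻²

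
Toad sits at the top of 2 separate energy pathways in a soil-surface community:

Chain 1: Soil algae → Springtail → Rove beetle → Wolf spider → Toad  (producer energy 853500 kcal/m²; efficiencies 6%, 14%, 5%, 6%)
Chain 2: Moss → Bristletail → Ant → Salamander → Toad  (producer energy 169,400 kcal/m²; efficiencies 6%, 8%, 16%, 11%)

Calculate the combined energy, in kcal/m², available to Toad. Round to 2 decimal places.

Chain 1: 853500 × 0.06 × 0.14 × 0.05 × 0.06 = 21.5082 kcal/m²
Chain 2: 169400 × 0.06 × 0.08 × 0.16 × 0.11 = 14.310912 kcal/m²
Total at Toad: 21.5082 + 14.310912 = 35.819112 kcal/m²

35.82 kcal/m²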